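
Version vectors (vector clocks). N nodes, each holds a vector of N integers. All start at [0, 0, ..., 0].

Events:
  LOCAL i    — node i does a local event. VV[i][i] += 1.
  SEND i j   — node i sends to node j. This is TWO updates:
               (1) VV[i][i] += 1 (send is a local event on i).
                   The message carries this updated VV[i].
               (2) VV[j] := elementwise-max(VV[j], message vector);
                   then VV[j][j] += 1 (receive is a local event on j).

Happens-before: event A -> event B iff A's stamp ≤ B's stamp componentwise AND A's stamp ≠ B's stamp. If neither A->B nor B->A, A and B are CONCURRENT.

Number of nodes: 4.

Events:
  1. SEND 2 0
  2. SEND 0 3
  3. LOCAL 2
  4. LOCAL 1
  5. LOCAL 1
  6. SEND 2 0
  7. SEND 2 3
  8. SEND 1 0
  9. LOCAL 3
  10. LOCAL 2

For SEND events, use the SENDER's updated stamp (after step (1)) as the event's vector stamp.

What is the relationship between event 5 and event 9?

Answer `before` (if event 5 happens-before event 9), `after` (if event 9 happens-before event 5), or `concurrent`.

Initial: VV[0]=[0, 0, 0, 0]
Initial: VV[1]=[0, 0, 0, 0]
Initial: VV[2]=[0, 0, 0, 0]
Initial: VV[3]=[0, 0, 0, 0]
Event 1: SEND 2->0: VV[2][2]++ -> VV[2]=[0, 0, 1, 0], msg_vec=[0, 0, 1, 0]; VV[0]=max(VV[0],msg_vec) then VV[0][0]++ -> VV[0]=[1, 0, 1, 0]
Event 2: SEND 0->3: VV[0][0]++ -> VV[0]=[2, 0, 1, 0], msg_vec=[2, 0, 1, 0]; VV[3]=max(VV[3],msg_vec) then VV[3][3]++ -> VV[3]=[2, 0, 1, 1]
Event 3: LOCAL 2: VV[2][2]++ -> VV[2]=[0, 0, 2, 0]
Event 4: LOCAL 1: VV[1][1]++ -> VV[1]=[0, 1, 0, 0]
Event 5: LOCAL 1: VV[1][1]++ -> VV[1]=[0, 2, 0, 0]
Event 6: SEND 2->0: VV[2][2]++ -> VV[2]=[0, 0, 3, 0], msg_vec=[0, 0, 3, 0]; VV[0]=max(VV[0],msg_vec) then VV[0][0]++ -> VV[0]=[3, 0, 3, 0]
Event 7: SEND 2->3: VV[2][2]++ -> VV[2]=[0, 0, 4, 0], msg_vec=[0, 0, 4, 0]; VV[3]=max(VV[3],msg_vec) then VV[3][3]++ -> VV[3]=[2, 0, 4, 2]
Event 8: SEND 1->0: VV[1][1]++ -> VV[1]=[0, 3, 0, 0], msg_vec=[0, 3, 0, 0]; VV[0]=max(VV[0],msg_vec) then VV[0][0]++ -> VV[0]=[4, 3, 3, 0]
Event 9: LOCAL 3: VV[3][3]++ -> VV[3]=[2, 0, 4, 3]
Event 10: LOCAL 2: VV[2][2]++ -> VV[2]=[0, 0, 5, 0]
Event 5 stamp: [0, 2, 0, 0]
Event 9 stamp: [2, 0, 4, 3]
[0, 2, 0, 0] <= [2, 0, 4, 3]? False
[2, 0, 4, 3] <= [0, 2, 0, 0]? False
Relation: concurrent

Answer: concurrent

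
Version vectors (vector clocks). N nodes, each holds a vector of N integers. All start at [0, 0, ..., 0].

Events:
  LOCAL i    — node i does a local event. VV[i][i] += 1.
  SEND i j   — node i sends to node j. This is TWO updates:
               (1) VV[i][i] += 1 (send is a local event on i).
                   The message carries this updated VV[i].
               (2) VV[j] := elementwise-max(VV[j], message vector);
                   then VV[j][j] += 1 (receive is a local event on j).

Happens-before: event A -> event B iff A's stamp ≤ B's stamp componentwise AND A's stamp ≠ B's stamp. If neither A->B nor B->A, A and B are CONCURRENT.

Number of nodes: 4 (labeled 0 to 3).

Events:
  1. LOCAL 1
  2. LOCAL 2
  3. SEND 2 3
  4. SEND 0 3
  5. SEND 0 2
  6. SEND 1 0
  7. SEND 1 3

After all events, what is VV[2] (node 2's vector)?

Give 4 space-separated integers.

Initial: VV[0]=[0, 0, 0, 0]
Initial: VV[1]=[0, 0, 0, 0]
Initial: VV[2]=[0, 0, 0, 0]
Initial: VV[3]=[0, 0, 0, 0]
Event 1: LOCAL 1: VV[1][1]++ -> VV[1]=[0, 1, 0, 0]
Event 2: LOCAL 2: VV[2][2]++ -> VV[2]=[0, 0, 1, 0]
Event 3: SEND 2->3: VV[2][2]++ -> VV[2]=[0, 0, 2, 0], msg_vec=[0, 0, 2, 0]; VV[3]=max(VV[3],msg_vec) then VV[3][3]++ -> VV[3]=[0, 0, 2, 1]
Event 4: SEND 0->3: VV[0][0]++ -> VV[0]=[1, 0, 0, 0], msg_vec=[1, 0, 0, 0]; VV[3]=max(VV[3],msg_vec) then VV[3][3]++ -> VV[3]=[1, 0, 2, 2]
Event 5: SEND 0->2: VV[0][0]++ -> VV[0]=[2, 0, 0, 0], msg_vec=[2, 0, 0, 0]; VV[2]=max(VV[2],msg_vec) then VV[2][2]++ -> VV[2]=[2, 0, 3, 0]
Event 6: SEND 1->0: VV[1][1]++ -> VV[1]=[0, 2, 0, 0], msg_vec=[0, 2, 0, 0]; VV[0]=max(VV[0],msg_vec) then VV[0][0]++ -> VV[0]=[3, 2, 0, 0]
Event 7: SEND 1->3: VV[1][1]++ -> VV[1]=[0, 3, 0, 0], msg_vec=[0, 3, 0, 0]; VV[3]=max(VV[3],msg_vec) then VV[3][3]++ -> VV[3]=[1, 3, 2, 3]
Final vectors: VV[0]=[3, 2, 0, 0]; VV[1]=[0, 3, 0, 0]; VV[2]=[2, 0, 3, 0]; VV[3]=[1, 3, 2, 3]

Answer: 2 0 3 0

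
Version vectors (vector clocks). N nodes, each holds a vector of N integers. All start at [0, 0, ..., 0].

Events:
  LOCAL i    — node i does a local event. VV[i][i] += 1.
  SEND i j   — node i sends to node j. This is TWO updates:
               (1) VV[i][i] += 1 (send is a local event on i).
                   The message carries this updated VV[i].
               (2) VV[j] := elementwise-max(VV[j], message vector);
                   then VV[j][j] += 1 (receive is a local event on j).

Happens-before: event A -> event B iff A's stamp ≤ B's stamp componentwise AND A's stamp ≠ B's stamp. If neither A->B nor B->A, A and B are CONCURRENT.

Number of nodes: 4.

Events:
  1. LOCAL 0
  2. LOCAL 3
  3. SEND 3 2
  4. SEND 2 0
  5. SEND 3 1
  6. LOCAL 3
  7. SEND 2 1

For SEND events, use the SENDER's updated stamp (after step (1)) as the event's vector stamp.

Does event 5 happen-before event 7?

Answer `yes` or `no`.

Initial: VV[0]=[0, 0, 0, 0]
Initial: VV[1]=[0, 0, 0, 0]
Initial: VV[2]=[0, 0, 0, 0]
Initial: VV[3]=[0, 0, 0, 0]
Event 1: LOCAL 0: VV[0][0]++ -> VV[0]=[1, 0, 0, 0]
Event 2: LOCAL 3: VV[3][3]++ -> VV[3]=[0, 0, 0, 1]
Event 3: SEND 3->2: VV[3][3]++ -> VV[3]=[0, 0, 0, 2], msg_vec=[0, 0, 0, 2]; VV[2]=max(VV[2],msg_vec) then VV[2][2]++ -> VV[2]=[0, 0, 1, 2]
Event 4: SEND 2->0: VV[2][2]++ -> VV[2]=[0, 0, 2, 2], msg_vec=[0, 0, 2, 2]; VV[0]=max(VV[0],msg_vec) then VV[0][0]++ -> VV[0]=[2, 0, 2, 2]
Event 5: SEND 3->1: VV[3][3]++ -> VV[3]=[0, 0, 0, 3], msg_vec=[0, 0, 0, 3]; VV[1]=max(VV[1],msg_vec) then VV[1][1]++ -> VV[1]=[0, 1, 0, 3]
Event 6: LOCAL 3: VV[3][3]++ -> VV[3]=[0, 0, 0, 4]
Event 7: SEND 2->1: VV[2][2]++ -> VV[2]=[0, 0, 3, 2], msg_vec=[0, 0, 3, 2]; VV[1]=max(VV[1],msg_vec) then VV[1][1]++ -> VV[1]=[0, 2, 3, 3]
Event 5 stamp: [0, 0, 0, 3]
Event 7 stamp: [0, 0, 3, 2]
[0, 0, 0, 3] <= [0, 0, 3, 2]? False. Equal? False. Happens-before: False

Answer: no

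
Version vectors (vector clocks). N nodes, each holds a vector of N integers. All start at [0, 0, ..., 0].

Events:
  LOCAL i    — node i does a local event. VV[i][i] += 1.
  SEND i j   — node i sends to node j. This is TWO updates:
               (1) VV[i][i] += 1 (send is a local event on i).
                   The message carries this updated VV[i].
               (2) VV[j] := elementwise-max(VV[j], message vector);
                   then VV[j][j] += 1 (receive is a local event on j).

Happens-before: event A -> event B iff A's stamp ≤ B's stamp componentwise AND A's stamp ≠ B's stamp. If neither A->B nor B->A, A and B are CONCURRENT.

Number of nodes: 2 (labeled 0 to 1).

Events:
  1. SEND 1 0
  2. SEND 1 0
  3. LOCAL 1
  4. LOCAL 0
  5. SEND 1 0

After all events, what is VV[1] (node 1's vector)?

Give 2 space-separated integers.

Initial: VV[0]=[0, 0]
Initial: VV[1]=[0, 0]
Event 1: SEND 1->0: VV[1][1]++ -> VV[1]=[0, 1], msg_vec=[0, 1]; VV[0]=max(VV[0],msg_vec) then VV[0][0]++ -> VV[0]=[1, 1]
Event 2: SEND 1->0: VV[1][1]++ -> VV[1]=[0, 2], msg_vec=[0, 2]; VV[0]=max(VV[0],msg_vec) then VV[0][0]++ -> VV[0]=[2, 2]
Event 3: LOCAL 1: VV[1][1]++ -> VV[1]=[0, 3]
Event 4: LOCAL 0: VV[0][0]++ -> VV[0]=[3, 2]
Event 5: SEND 1->0: VV[1][1]++ -> VV[1]=[0, 4], msg_vec=[0, 4]; VV[0]=max(VV[0],msg_vec) then VV[0][0]++ -> VV[0]=[4, 4]
Final vectors: VV[0]=[4, 4]; VV[1]=[0, 4]

Answer: 0 4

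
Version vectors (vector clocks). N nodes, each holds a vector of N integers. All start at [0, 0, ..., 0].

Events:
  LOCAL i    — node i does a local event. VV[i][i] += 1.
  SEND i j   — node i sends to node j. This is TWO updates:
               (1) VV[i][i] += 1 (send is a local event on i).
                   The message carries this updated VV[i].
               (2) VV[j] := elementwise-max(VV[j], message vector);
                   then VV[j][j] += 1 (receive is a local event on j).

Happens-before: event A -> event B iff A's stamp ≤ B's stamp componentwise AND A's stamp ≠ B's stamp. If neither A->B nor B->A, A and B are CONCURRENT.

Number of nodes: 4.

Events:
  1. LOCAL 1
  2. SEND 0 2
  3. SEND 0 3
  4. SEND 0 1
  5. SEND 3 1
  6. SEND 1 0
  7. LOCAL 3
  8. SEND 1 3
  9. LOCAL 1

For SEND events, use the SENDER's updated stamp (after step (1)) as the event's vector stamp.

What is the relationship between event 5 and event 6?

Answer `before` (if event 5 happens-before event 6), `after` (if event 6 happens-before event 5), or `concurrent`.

Answer: before

Derivation:
Initial: VV[0]=[0, 0, 0, 0]
Initial: VV[1]=[0, 0, 0, 0]
Initial: VV[2]=[0, 0, 0, 0]
Initial: VV[3]=[0, 0, 0, 0]
Event 1: LOCAL 1: VV[1][1]++ -> VV[1]=[0, 1, 0, 0]
Event 2: SEND 0->2: VV[0][0]++ -> VV[0]=[1, 0, 0, 0], msg_vec=[1, 0, 0, 0]; VV[2]=max(VV[2],msg_vec) then VV[2][2]++ -> VV[2]=[1, 0, 1, 0]
Event 3: SEND 0->3: VV[0][0]++ -> VV[0]=[2, 0, 0, 0], msg_vec=[2, 0, 0, 0]; VV[3]=max(VV[3],msg_vec) then VV[3][3]++ -> VV[3]=[2, 0, 0, 1]
Event 4: SEND 0->1: VV[0][0]++ -> VV[0]=[3, 0, 0, 0], msg_vec=[3, 0, 0, 0]; VV[1]=max(VV[1],msg_vec) then VV[1][1]++ -> VV[1]=[3, 2, 0, 0]
Event 5: SEND 3->1: VV[3][3]++ -> VV[3]=[2, 0, 0, 2], msg_vec=[2, 0, 0, 2]; VV[1]=max(VV[1],msg_vec) then VV[1][1]++ -> VV[1]=[3, 3, 0, 2]
Event 6: SEND 1->0: VV[1][1]++ -> VV[1]=[3, 4, 0, 2], msg_vec=[3, 4, 0, 2]; VV[0]=max(VV[0],msg_vec) then VV[0][0]++ -> VV[0]=[4, 4, 0, 2]
Event 7: LOCAL 3: VV[3][3]++ -> VV[3]=[2, 0, 0, 3]
Event 8: SEND 1->3: VV[1][1]++ -> VV[1]=[3, 5, 0, 2], msg_vec=[3, 5, 0, 2]; VV[3]=max(VV[3],msg_vec) then VV[3][3]++ -> VV[3]=[3, 5, 0, 4]
Event 9: LOCAL 1: VV[1][1]++ -> VV[1]=[3, 6, 0, 2]
Event 5 stamp: [2, 0, 0, 2]
Event 6 stamp: [3, 4, 0, 2]
[2, 0, 0, 2] <= [3, 4, 0, 2]? True
[3, 4, 0, 2] <= [2, 0, 0, 2]? False
Relation: before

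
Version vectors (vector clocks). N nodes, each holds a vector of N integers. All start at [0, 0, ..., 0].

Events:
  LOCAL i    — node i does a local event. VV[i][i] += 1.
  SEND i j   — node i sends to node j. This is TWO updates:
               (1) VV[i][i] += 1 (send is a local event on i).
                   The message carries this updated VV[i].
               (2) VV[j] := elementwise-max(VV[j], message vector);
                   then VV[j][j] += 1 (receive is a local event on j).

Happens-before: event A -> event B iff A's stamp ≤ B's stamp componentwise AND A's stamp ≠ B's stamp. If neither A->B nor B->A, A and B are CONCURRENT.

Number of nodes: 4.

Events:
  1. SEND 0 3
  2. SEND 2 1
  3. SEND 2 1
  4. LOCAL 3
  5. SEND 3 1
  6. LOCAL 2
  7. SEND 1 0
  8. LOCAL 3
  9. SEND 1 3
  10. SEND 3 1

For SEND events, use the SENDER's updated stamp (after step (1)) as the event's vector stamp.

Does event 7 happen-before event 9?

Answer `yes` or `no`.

Answer: yes

Derivation:
Initial: VV[0]=[0, 0, 0, 0]
Initial: VV[1]=[0, 0, 0, 0]
Initial: VV[2]=[0, 0, 0, 0]
Initial: VV[3]=[0, 0, 0, 0]
Event 1: SEND 0->3: VV[0][0]++ -> VV[0]=[1, 0, 0, 0], msg_vec=[1, 0, 0, 0]; VV[3]=max(VV[3],msg_vec) then VV[3][3]++ -> VV[3]=[1, 0, 0, 1]
Event 2: SEND 2->1: VV[2][2]++ -> VV[2]=[0, 0, 1, 0], msg_vec=[0, 0, 1, 0]; VV[1]=max(VV[1],msg_vec) then VV[1][1]++ -> VV[1]=[0, 1, 1, 0]
Event 3: SEND 2->1: VV[2][2]++ -> VV[2]=[0, 0, 2, 0], msg_vec=[0, 0, 2, 0]; VV[1]=max(VV[1],msg_vec) then VV[1][1]++ -> VV[1]=[0, 2, 2, 0]
Event 4: LOCAL 3: VV[3][3]++ -> VV[3]=[1, 0, 0, 2]
Event 5: SEND 3->1: VV[3][3]++ -> VV[3]=[1, 0, 0, 3], msg_vec=[1, 0, 0, 3]; VV[1]=max(VV[1],msg_vec) then VV[1][1]++ -> VV[1]=[1, 3, 2, 3]
Event 6: LOCAL 2: VV[2][2]++ -> VV[2]=[0, 0, 3, 0]
Event 7: SEND 1->0: VV[1][1]++ -> VV[1]=[1, 4, 2, 3], msg_vec=[1, 4, 2, 3]; VV[0]=max(VV[0],msg_vec) then VV[0][0]++ -> VV[0]=[2, 4, 2, 3]
Event 8: LOCAL 3: VV[3][3]++ -> VV[3]=[1, 0, 0, 4]
Event 9: SEND 1->3: VV[1][1]++ -> VV[1]=[1, 5, 2, 3], msg_vec=[1, 5, 2, 3]; VV[3]=max(VV[3],msg_vec) then VV[3][3]++ -> VV[3]=[1, 5, 2, 5]
Event 10: SEND 3->1: VV[3][3]++ -> VV[3]=[1, 5, 2, 6], msg_vec=[1, 5, 2, 6]; VV[1]=max(VV[1],msg_vec) then VV[1][1]++ -> VV[1]=[1, 6, 2, 6]
Event 7 stamp: [1, 4, 2, 3]
Event 9 stamp: [1, 5, 2, 3]
[1, 4, 2, 3] <= [1, 5, 2, 3]? True. Equal? False. Happens-before: True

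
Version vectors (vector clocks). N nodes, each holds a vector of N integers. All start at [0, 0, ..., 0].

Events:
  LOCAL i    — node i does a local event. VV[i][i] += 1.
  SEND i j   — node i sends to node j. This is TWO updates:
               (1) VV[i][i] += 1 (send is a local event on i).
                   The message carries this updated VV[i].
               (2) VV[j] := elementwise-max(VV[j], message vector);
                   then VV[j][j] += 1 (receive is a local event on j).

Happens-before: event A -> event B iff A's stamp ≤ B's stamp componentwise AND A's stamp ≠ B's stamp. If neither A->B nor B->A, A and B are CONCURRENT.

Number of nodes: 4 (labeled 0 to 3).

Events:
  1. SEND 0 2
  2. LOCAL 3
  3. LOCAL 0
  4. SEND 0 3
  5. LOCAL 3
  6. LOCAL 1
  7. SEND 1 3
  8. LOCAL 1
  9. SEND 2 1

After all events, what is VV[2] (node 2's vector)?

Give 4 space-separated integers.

Answer: 1 0 2 0

Derivation:
Initial: VV[0]=[0, 0, 0, 0]
Initial: VV[1]=[0, 0, 0, 0]
Initial: VV[2]=[0, 0, 0, 0]
Initial: VV[3]=[0, 0, 0, 0]
Event 1: SEND 0->2: VV[0][0]++ -> VV[0]=[1, 0, 0, 0], msg_vec=[1, 0, 0, 0]; VV[2]=max(VV[2],msg_vec) then VV[2][2]++ -> VV[2]=[1, 0, 1, 0]
Event 2: LOCAL 3: VV[3][3]++ -> VV[3]=[0, 0, 0, 1]
Event 3: LOCAL 0: VV[0][0]++ -> VV[0]=[2, 0, 0, 0]
Event 4: SEND 0->3: VV[0][0]++ -> VV[0]=[3, 0, 0, 0], msg_vec=[3, 0, 0, 0]; VV[3]=max(VV[3],msg_vec) then VV[3][3]++ -> VV[3]=[3, 0, 0, 2]
Event 5: LOCAL 3: VV[3][3]++ -> VV[3]=[3, 0, 0, 3]
Event 6: LOCAL 1: VV[1][1]++ -> VV[1]=[0, 1, 0, 0]
Event 7: SEND 1->3: VV[1][1]++ -> VV[1]=[0, 2, 0, 0], msg_vec=[0, 2, 0, 0]; VV[3]=max(VV[3],msg_vec) then VV[3][3]++ -> VV[3]=[3, 2, 0, 4]
Event 8: LOCAL 1: VV[1][1]++ -> VV[1]=[0, 3, 0, 0]
Event 9: SEND 2->1: VV[2][2]++ -> VV[2]=[1, 0, 2, 0], msg_vec=[1, 0, 2, 0]; VV[1]=max(VV[1],msg_vec) then VV[1][1]++ -> VV[1]=[1, 4, 2, 0]
Final vectors: VV[0]=[3, 0, 0, 0]; VV[1]=[1, 4, 2, 0]; VV[2]=[1, 0, 2, 0]; VV[3]=[3, 2, 0, 4]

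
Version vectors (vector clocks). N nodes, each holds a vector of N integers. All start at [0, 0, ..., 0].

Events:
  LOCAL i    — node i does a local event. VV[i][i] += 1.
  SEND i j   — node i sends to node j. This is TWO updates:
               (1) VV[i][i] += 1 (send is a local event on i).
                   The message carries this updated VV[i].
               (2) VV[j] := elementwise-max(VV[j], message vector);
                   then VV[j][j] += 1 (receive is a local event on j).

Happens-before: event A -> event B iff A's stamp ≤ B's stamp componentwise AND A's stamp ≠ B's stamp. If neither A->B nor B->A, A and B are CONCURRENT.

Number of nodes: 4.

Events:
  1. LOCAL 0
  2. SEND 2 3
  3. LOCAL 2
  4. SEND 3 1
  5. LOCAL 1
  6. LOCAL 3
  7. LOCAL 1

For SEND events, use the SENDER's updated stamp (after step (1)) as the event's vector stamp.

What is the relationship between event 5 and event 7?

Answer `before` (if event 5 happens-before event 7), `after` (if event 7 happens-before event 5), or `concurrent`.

Answer: before

Derivation:
Initial: VV[0]=[0, 0, 0, 0]
Initial: VV[1]=[0, 0, 0, 0]
Initial: VV[2]=[0, 0, 0, 0]
Initial: VV[3]=[0, 0, 0, 0]
Event 1: LOCAL 0: VV[0][0]++ -> VV[0]=[1, 0, 0, 0]
Event 2: SEND 2->3: VV[2][2]++ -> VV[2]=[0, 0, 1, 0], msg_vec=[0, 0, 1, 0]; VV[3]=max(VV[3],msg_vec) then VV[3][3]++ -> VV[3]=[0, 0, 1, 1]
Event 3: LOCAL 2: VV[2][2]++ -> VV[2]=[0, 0, 2, 0]
Event 4: SEND 3->1: VV[3][3]++ -> VV[3]=[0, 0, 1, 2], msg_vec=[0, 0, 1, 2]; VV[1]=max(VV[1],msg_vec) then VV[1][1]++ -> VV[1]=[0, 1, 1, 2]
Event 5: LOCAL 1: VV[1][1]++ -> VV[1]=[0, 2, 1, 2]
Event 6: LOCAL 3: VV[3][3]++ -> VV[3]=[0, 0, 1, 3]
Event 7: LOCAL 1: VV[1][1]++ -> VV[1]=[0, 3, 1, 2]
Event 5 stamp: [0, 2, 1, 2]
Event 7 stamp: [0, 3, 1, 2]
[0, 2, 1, 2] <= [0, 3, 1, 2]? True
[0, 3, 1, 2] <= [0, 2, 1, 2]? False
Relation: before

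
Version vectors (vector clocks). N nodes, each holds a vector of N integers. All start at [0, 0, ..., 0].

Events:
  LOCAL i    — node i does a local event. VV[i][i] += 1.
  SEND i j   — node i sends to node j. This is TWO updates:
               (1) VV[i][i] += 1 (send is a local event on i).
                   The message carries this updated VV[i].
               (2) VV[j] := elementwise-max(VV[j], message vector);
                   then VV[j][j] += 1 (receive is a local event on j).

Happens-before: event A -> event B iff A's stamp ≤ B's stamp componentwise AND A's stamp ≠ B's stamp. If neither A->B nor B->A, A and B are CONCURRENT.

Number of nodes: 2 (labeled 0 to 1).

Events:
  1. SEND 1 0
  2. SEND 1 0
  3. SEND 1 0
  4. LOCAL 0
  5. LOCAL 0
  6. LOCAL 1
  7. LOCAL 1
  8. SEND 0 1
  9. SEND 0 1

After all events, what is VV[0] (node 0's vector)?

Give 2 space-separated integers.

Answer: 7 3

Derivation:
Initial: VV[0]=[0, 0]
Initial: VV[1]=[0, 0]
Event 1: SEND 1->0: VV[1][1]++ -> VV[1]=[0, 1], msg_vec=[0, 1]; VV[0]=max(VV[0],msg_vec) then VV[0][0]++ -> VV[0]=[1, 1]
Event 2: SEND 1->0: VV[1][1]++ -> VV[1]=[0, 2], msg_vec=[0, 2]; VV[0]=max(VV[0],msg_vec) then VV[0][0]++ -> VV[0]=[2, 2]
Event 3: SEND 1->0: VV[1][1]++ -> VV[1]=[0, 3], msg_vec=[0, 3]; VV[0]=max(VV[0],msg_vec) then VV[0][0]++ -> VV[0]=[3, 3]
Event 4: LOCAL 0: VV[0][0]++ -> VV[0]=[4, 3]
Event 5: LOCAL 0: VV[0][0]++ -> VV[0]=[5, 3]
Event 6: LOCAL 1: VV[1][1]++ -> VV[1]=[0, 4]
Event 7: LOCAL 1: VV[1][1]++ -> VV[1]=[0, 5]
Event 8: SEND 0->1: VV[0][0]++ -> VV[0]=[6, 3], msg_vec=[6, 3]; VV[1]=max(VV[1],msg_vec) then VV[1][1]++ -> VV[1]=[6, 6]
Event 9: SEND 0->1: VV[0][0]++ -> VV[0]=[7, 3], msg_vec=[7, 3]; VV[1]=max(VV[1],msg_vec) then VV[1][1]++ -> VV[1]=[7, 7]
Final vectors: VV[0]=[7, 3]; VV[1]=[7, 7]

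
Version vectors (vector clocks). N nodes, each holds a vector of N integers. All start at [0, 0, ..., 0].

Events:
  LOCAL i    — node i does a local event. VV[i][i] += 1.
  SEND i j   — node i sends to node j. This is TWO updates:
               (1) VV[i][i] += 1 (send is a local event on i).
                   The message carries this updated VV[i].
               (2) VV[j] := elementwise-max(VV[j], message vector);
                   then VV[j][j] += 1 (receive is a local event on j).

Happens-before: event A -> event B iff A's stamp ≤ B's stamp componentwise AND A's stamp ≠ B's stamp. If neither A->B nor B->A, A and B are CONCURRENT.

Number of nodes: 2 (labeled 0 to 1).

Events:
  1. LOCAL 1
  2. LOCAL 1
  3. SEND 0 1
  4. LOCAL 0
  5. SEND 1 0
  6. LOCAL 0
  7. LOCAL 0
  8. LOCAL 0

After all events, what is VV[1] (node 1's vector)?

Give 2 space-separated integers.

Answer: 1 4

Derivation:
Initial: VV[0]=[0, 0]
Initial: VV[1]=[0, 0]
Event 1: LOCAL 1: VV[1][1]++ -> VV[1]=[0, 1]
Event 2: LOCAL 1: VV[1][1]++ -> VV[1]=[0, 2]
Event 3: SEND 0->1: VV[0][0]++ -> VV[0]=[1, 0], msg_vec=[1, 0]; VV[1]=max(VV[1],msg_vec) then VV[1][1]++ -> VV[1]=[1, 3]
Event 4: LOCAL 0: VV[0][0]++ -> VV[0]=[2, 0]
Event 5: SEND 1->0: VV[1][1]++ -> VV[1]=[1, 4], msg_vec=[1, 4]; VV[0]=max(VV[0],msg_vec) then VV[0][0]++ -> VV[0]=[3, 4]
Event 6: LOCAL 0: VV[0][0]++ -> VV[0]=[4, 4]
Event 7: LOCAL 0: VV[0][0]++ -> VV[0]=[5, 4]
Event 8: LOCAL 0: VV[0][0]++ -> VV[0]=[6, 4]
Final vectors: VV[0]=[6, 4]; VV[1]=[1, 4]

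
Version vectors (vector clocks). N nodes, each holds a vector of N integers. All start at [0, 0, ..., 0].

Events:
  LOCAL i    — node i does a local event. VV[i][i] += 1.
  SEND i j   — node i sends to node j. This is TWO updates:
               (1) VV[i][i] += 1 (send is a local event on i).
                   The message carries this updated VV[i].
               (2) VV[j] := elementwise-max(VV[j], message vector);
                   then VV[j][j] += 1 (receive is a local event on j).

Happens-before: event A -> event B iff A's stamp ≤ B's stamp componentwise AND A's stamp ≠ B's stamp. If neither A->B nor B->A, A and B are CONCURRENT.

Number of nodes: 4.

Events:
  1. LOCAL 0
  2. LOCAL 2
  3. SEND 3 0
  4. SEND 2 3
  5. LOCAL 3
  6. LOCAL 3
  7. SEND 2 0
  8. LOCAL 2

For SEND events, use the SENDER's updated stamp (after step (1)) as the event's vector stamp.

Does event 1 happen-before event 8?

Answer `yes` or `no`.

Answer: no

Derivation:
Initial: VV[0]=[0, 0, 0, 0]
Initial: VV[1]=[0, 0, 0, 0]
Initial: VV[2]=[0, 0, 0, 0]
Initial: VV[3]=[0, 0, 0, 0]
Event 1: LOCAL 0: VV[0][0]++ -> VV[0]=[1, 0, 0, 0]
Event 2: LOCAL 2: VV[2][2]++ -> VV[2]=[0, 0, 1, 0]
Event 3: SEND 3->0: VV[3][3]++ -> VV[3]=[0, 0, 0, 1], msg_vec=[0, 0, 0, 1]; VV[0]=max(VV[0],msg_vec) then VV[0][0]++ -> VV[0]=[2, 0, 0, 1]
Event 4: SEND 2->3: VV[2][2]++ -> VV[2]=[0, 0, 2, 0], msg_vec=[0, 0, 2, 0]; VV[3]=max(VV[3],msg_vec) then VV[3][3]++ -> VV[3]=[0, 0, 2, 2]
Event 5: LOCAL 3: VV[3][3]++ -> VV[3]=[0, 0, 2, 3]
Event 6: LOCAL 3: VV[3][3]++ -> VV[3]=[0, 0, 2, 4]
Event 7: SEND 2->0: VV[2][2]++ -> VV[2]=[0, 0, 3, 0], msg_vec=[0, 0, 3, 0]; VV[0]=max(VV[0],msg_vec) then VV[0][0]++ -> VV[0]=[3, 0, 3, 1]
Event 8: LOCAL 2: VV[2][2]++ -> VV[2]=[0, 0, 4, 0]
Event 1 stamp: [1, 0, 0, 0]
Event 8 stamp: [0, 0, 4, 0]
[1, 0, 0, 0] <= [0, 0, 4, 0]? False. Equal? False. Happens-before: False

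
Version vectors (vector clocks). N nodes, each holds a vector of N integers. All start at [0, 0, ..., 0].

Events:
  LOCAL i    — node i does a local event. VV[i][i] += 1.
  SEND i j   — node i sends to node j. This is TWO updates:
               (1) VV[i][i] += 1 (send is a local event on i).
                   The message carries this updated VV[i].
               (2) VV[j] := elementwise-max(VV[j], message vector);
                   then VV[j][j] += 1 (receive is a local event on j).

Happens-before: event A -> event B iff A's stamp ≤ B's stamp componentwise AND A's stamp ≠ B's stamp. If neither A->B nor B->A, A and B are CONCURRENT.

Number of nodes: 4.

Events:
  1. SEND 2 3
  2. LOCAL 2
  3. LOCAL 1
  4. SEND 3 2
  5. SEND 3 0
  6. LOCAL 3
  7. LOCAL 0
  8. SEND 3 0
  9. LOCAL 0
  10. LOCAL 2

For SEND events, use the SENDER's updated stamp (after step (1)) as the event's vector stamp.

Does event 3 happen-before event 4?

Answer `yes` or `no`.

Answer: no

Derivation:
Initial: VV[0]=[0, 0, 0, 0]
Initial: VV[1]=[0, 0, 0, 0]
Initial: VV[2]=[0, 0, 0, 0]
Initial: VV[3]=[0, 0, 0, 0]
Event 1: SEND 2->3: VV[2][2]++ -> VV[2]=[0, 0, 1, 0], msg_vec=[0, 0, 1, 0]; VV[3]=max(VV[3],msg_vec) then VV[3][3]++ -> VV[3]=[0, 0, 1, 1]
Event 2: LOCAL 2: VV[2][2]++ -> VV[2]=[0, 0, 2, 0]
Event 3: LOCAL 1: VV[1][1]++ -> VV[1]=[0, 1, 0, 0]
Event 4: SEND 3->2: VV[3][3]++ -> VV[3]=[0, 0, 1, 2], msg_vec=[0, 0, 1, 2]; VV[2]=max(VV[2],msg_vec) then VV[2][2]++ -> VV[2]=[0, 0, 3, 2]
Event 5: SEND 3->0: VV[3][3]++ -> VV[3]=[0, 0, 1, 3], msg_vec=[0, 0, 1, 3]; VV[0]=max(VV[0],msg_vec) then VV[0][0]++ -> VV[0]=[1, 0, 1, 3]
Event 6: LOCAL 3: VV[3][3]++ -> VV[3]=[0, 0, 1, 4]
Event 7: LOCAL 0: VV[0][0]++ -> VV[0]=[2, 0, 1, 3]
Event 8: SEND 3->0: VV[3][3]++ -> VV[3]=[0, 0, 1, 5], msg_vec=[0, 0, 1, 5]; VV[0]=max(VV[0],msg_vec) then VV[0][0]++ -> VV[0]=[3, 0, 1, 5]
Event 9: LOCAL 0: VV[0][0]++ -> VV[0]=[4, 0, 1, 5]
Event 10: LOCAL 2: VV[2][2]++ -> VV[2]=[0, 0, 4, 2]
Event 3 stamp: [0, 1, 0, 0]
Event 4 stamp: [0, 0, 1, 2]
[0, 1, 0, 0] <= [0, 0, 1, 2]? False. Equal? False. Happens-before: False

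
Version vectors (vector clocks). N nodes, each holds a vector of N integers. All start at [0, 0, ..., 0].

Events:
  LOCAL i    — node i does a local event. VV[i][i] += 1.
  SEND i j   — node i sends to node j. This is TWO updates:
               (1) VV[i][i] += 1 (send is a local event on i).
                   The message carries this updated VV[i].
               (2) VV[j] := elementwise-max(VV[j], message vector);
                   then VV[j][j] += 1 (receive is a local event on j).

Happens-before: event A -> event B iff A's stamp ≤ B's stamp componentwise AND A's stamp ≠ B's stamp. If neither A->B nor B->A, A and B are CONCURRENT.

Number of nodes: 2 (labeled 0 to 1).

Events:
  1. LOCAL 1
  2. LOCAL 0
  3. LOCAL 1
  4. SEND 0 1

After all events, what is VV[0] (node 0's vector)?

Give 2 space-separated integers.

Initial: VV[0]=[0, 0]
Initial: VV[1]=[0, 0]
Event 1: LOCAL 1: VV[1][1]++ -> VV[1]=[0, 1]
Event 2: LOCAL 0: VV[0][0]++ -> VV[0]=[1, 0]
Event 3: LOCAL 1: VV[1][1]++ -> VV[1]=[0, 2]
Event 4: SEND 0->1: VV[0][0]++ -> VV[0]=[2, 0], msg_vec=[2, 0]; VV[1]=max(VV[1],msg_vec) then VV[1][1]++ -> VV[1]=[2, 3]
Final vectors: VV[0]=[2, 0]; VV[1]=[2, 3]

Answer: 2 0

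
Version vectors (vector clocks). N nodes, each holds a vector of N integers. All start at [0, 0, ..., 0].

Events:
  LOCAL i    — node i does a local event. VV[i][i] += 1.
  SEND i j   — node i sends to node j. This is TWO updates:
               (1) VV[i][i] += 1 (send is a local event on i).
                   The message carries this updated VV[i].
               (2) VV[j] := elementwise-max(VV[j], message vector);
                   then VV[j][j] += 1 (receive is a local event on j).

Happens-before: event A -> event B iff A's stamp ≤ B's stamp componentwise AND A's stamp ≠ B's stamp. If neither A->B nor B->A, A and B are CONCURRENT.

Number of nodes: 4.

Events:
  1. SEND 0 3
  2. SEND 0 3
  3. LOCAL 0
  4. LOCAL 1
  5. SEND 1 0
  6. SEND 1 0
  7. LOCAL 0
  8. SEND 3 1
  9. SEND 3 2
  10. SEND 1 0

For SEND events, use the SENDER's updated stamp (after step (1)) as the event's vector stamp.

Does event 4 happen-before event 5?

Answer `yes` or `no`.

Initial: VV[0]=[0, 0, 0, 0]
Initial: VV[1]=[0, 0, 0, 0]
Initial: VV[2]=[0, 0, 0, 0]
Initial: VV[3]=[0, 0, 0, 0]
Event 1: SEND 0->3: VV[0][0]++ -> VV[0]=[1, 0, 0, 0], msg_vec=[1, 0, 0, 0]; VV[3]=max(VV[3],msg_vec) then VV[3][3]++ -> VV[3]=[1, 0, 0, 1]
Event 2: SEND 0->3: VV[0][0]++ -> VV[0]=[2, 0, 0, 0], msg_vec=[2, 0, 0, 0]; VV[3]=max(VV[3],msg_vec) then VV[3][3]++ -> VV[3]=[2, 0, 0, 2]
Event 3: LOCAL 0: VV[0][0]++ -> VV[0]=[3, 0, 0, 0]
Event 4: LOCAL 1: VV[1][1]++ -> VV[1]=[0, 1, 0, 0]
Event 5: SEND 1->0: VV[1][1]++ -> VV[1]=[0, 2, 0, 0], msg_vec=[0, 2, 0, 0]; VV[0]=max(VV[0],msg_vec) then VV[0][0]++ -> VV[0]=[4, 2, 0, 0]
Event 6: SEND 1->0: VV[1][1]++ -> VV[1]=[0, 3, 0, 0], msg_vec=[0, 3, 0, 0]; VV[0]=max(VV[0],msg_vec) then VV[0][0]++ -> VV[0]=[5, 3, 0, 0]
Event 7: LOCAL 0: VV[0][0]++ -> VV[0]=[6, 3, 0, 0]
Event 8: SEND 3->1: VV[3][3]++ -> VV[3]=[2, 0, 0, 3], msg_vec=[2, 0, 0, 3]; VV[1]=max(VV[1],msg_vec) then VV[1][1]++ -> VV[1]=[2, 4, 0, 3]
Event 9: SEND 3->2: VV[3][3]++ -> VV[3]=[2, 0, 0, 4], msg_vec=[2, 0, 0, 4]; VV[2]=max(VV[2],msg_vec) then VV[2][2]++ -> VV[2]=[2, 0, 1, 4]
Event 10: SEND 1->0: VV[1][1]++ -> VV[1]=[2, 5, 0, 3], msg_vec=[2, 5, 0, 3]; VV[0]=max(VV[0],msg_vec) then VV[0][0]++ -> VV[0]=[7, 5, 0, 3]
Event 4 stamp: [0, 1, 0, 0]
Event 5 stamp: [0, 2, 0, 0]
[0, 1, 0, 0] <= [0, 2, 0, 0]? True. Equal? False. Happens-before: True

Answer: yes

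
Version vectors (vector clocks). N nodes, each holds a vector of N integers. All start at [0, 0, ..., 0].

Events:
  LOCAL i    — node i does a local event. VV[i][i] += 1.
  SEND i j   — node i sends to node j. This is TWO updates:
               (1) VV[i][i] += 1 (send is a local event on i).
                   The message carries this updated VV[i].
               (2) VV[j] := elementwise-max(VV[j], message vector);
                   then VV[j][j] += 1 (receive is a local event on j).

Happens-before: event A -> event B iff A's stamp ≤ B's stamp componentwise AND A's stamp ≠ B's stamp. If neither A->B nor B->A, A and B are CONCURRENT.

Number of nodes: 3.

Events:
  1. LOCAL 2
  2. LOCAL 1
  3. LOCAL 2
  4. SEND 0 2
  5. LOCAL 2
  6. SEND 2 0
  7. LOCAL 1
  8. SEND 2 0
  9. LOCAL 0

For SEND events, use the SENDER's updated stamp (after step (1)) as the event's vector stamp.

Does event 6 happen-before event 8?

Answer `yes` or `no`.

Initial: VV[0]=[0, 0, 0]
Initial: VV[1]=[0, 0, 0]
Initial: VV[2]=[0, 0, 0]
Event 1: LOCAL 2: VV[2][2]++ -> VV[2]=[0, 0, 1]
Event 2: LOCAL 1: VV[1][1]++ -> VV[1]=[0, 1, 0]
Event 3: LOCAL 2: VV[2][2]++ -> VV[2]=[0, 0, 2]
Event 4: SEND 0->2: VV[0][0]++ -> VV[0]=[1, 0, 0], msg_vec=[1, 0, 0]; VV[2]=max(VV[2],msg_vec) then VV[2][2]++ -> VV[2]=[1, 0, 3]
Event 5: LOCAL 2: VV[2][2]++ -> VV[2]=[1, 0, 4]
Event 6: SEND 2->0: VV[2][2]++ -> VV[2]=[1, 0, 5], msg_vec=[1, 0, 5]; VV[0]=max(VV[0],msg_vec) then VV[0][0]++ -> VV[0]=[2, 0, 5]
Event 7: LOCAL 1: VV[1][1]++ -> VV[1]=[0, 2, 0]
Event 8: SEND 2->0: VV[2][2]++ -> VV[2]=[1, 0, 6], msg_vec=[1, 0, 6]; VV[0]=max(VV[0],msg_vec) then VV[0][0]++ -> VV[0]=[3, 0, 6]
Event 9: LOCAL 0: VV[0][0]++ -> VV[0]=[4, 0, 6]
Event 6 stamp: [1, 0, 5]
Event 8 stamp: [1, 0, 6]
[1, 0, 5] <= [1, 0, 6]? True. Equal? False. Happens-before: True

Answer: yes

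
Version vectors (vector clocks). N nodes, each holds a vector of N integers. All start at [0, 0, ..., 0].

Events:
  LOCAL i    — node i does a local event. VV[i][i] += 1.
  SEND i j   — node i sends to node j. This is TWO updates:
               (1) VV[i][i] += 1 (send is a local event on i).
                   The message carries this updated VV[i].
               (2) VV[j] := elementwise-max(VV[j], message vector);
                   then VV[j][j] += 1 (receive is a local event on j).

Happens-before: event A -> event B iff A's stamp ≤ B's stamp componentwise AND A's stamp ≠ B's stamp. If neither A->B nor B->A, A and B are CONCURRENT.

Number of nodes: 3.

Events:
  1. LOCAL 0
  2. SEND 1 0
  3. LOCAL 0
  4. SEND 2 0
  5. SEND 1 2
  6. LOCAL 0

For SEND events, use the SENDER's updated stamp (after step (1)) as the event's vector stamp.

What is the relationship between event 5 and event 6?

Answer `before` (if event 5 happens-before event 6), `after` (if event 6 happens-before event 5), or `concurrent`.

Answer: concurrent

Derivation:
Initial: VV[0]=[0, 0, 0]
Initial: VV[1]=[0, 0, 0]
Initial: VV[2]=[0, 0, 0]
Event 1: LOCAL 0: VV[0][0]++ -> VV[0]=[1, 0, 0]
Event 2: SEND 1->0: VV[1][1]++ -> VV[1]=[0, 1, 0], msg_vec=[0, 1, 0]; VV[0]=max(VV[0],msg_vec) then VV[0][0]++ -> VV[0]=[2, 1, 0]
Event 3: LOCAL 0: VV[0][0]++ -> VV[0]=[3, 1, 0]
Event 4: SEND 2->0: VV[2][2]++ -> VV[2]=[0, 0, 1], msg_vec=[0, 0, 1]; VV[0]=max(VV[0],msg_vec) then VV[0][0]++ -> VV[0]=[4, 1, 1]
Event 5: SEND 1->2: VV[1][1]++ -> VV[1]=[0, 2, 0], msg_vec=[0, 2, 0]; VV[2]=max(VV[2],msg_vec) then VV[2][2]++ -> VV[2]=[0, 2, 2]
Event 6: LOCAL 0: VV[0][0]++ -> VV[0]=[5, 1, 1]
Event 5 stamp: [0, 2, 0]
Event 6 stamp: [5, 1, 1]
[0, 2, 0] <= [5, 1, 1]? False
[5, 1, 1] <= [0, 2, 0]? False
Relation: concurrent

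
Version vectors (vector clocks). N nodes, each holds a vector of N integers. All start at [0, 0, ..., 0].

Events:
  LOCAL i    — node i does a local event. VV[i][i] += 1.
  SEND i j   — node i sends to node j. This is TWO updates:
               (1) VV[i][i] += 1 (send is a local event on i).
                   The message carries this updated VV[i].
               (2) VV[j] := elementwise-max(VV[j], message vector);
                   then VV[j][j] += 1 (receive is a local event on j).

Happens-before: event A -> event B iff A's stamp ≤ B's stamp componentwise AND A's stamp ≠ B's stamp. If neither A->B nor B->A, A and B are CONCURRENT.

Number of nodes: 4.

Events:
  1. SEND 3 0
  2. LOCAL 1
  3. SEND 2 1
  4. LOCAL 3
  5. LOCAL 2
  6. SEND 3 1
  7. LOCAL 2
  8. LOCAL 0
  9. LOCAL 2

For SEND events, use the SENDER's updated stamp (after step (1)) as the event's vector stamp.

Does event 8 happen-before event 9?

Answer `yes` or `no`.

Answer: no

Derivation:
Initial: VV[0]=[0, 0, 0, 0]
Initial: VV[1]=[0, 0, 0, 0]
Initial: VV[2]=[0, 0, 0, 0]
Initial: VV[3]=[0, 0, 0, 0]
Event 1: SEND 3->0: VV[3][3]++ -> VV[3]=[0, 0, 0, 1], msg_vec=[0, 0, 0, 1]; VV[0]=max(VV[0],msg_vec) then VV[0][0]++ -> VV[0]=[1, 0, 0, 1]
Event 2: LOCAL 1: VV[1][1]++ -> VV[1]=[0, 1, 0, 0]
Event 3: SEND 2->1: VV[2][2]++ -> VV[2]=[0, 0, 1, 0], msg_vec=[0, 0, 1, 0]; VV[1]=max(VV[1],msg_vec) then VV[1][1]++ -> VV[1]=[0, 2, 1, 0]
Event 4: LOCAL 3: VV[3][3]++ -> VV[3]=[0, 0, 0, 2]
Event 5: LOCAL 2: VV[2][2]++ -> VV[2]=[0, 0, 2, 0]
Event 6: SEND 3->1: VV[3][3]++ -> VV[3]=[0, 0, 0, 3], msg_vec=[0, 0, 0, 3]; VV[1]=max(VV[1],msg_vec) then VV[1][1]++ -> VV[1]=[0, 3, 1, 3]
Event 7: LOCAL 2: VV[2][2]++ -> VV[2]=[0, 0, 3, 0]
Event 8: LOCAL 0: VV[0][0]++ -> VV[0]=[2, 0, 0, 1]
Event 9: LOCAL 2: VV[2][2]++ -> VV[2]=[0, 0, 4, 0]
Event 8 stamp: [2, 0, 0, 1]
Event 9 stamp: [0, 0, 4, 0]
[2, 0, 0, 1] <= [0, 0, 4, 0]? False. Equal? False. Happens-before: False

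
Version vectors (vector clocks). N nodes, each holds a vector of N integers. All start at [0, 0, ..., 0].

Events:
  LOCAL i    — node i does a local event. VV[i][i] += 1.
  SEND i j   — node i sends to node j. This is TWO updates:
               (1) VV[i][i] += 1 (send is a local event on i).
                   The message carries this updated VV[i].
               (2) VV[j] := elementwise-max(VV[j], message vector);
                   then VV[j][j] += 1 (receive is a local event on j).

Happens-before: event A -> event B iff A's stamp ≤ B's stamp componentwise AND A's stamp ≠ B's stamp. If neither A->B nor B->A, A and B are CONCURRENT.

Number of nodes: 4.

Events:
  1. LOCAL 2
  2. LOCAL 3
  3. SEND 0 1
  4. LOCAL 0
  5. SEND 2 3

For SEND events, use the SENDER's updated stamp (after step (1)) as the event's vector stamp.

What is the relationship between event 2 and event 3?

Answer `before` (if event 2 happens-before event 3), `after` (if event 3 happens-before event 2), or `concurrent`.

Initial: VV[0]=[0, 0, 0, 0]
Initial: VV[1]=[0, 0, 0, 0]
Initial: VV[2]=[0, 0, 0, 0]
Initial: VV[3]=[0, 0, 0, 0]
Event 1: LOCAL 2: VV[2][2]++ -> VV[2]=[0, 0, 1, 0]
Event 2: LOCAL 3: VV[3][3]++ -> VV[3]=[0, 0, 0, 1]
Event 3: SEND 0->1: VV[0][0]++ -> VV[0]=[1, 0, 0, 0], msg_vec=[1, 0, 0, 0]; VV[1]=max(VV[1],msg_vec) then VV[1][1]++ -> VV[1]=[1, 1, 0, 0]
Event 4: LOCAL 0: VV[0][0]++ -> VV[0]=[2, 0, 0, 0]
Event 5: SEND 2->3: VV[2][2]++ -> VV[2]=[0, 0, 2, 0], msg_vec=[0, 0, 2, 0]; VV[3]=max(VV[3],msg_vec) then VV[3][3]++ -> VV[3]=[0, 0, 2, 2]
Event 2 stamp: [0, 0, 0, 1]
Event 3 stamp: [1, 0, 0, 0]
[0, 0, 0, 1] <= [1, 0, 0, 0]? False
[1, 0, 0, 0] <= [0, 0, 0, 1]? False
Relation: concurrent

Answer: concurrent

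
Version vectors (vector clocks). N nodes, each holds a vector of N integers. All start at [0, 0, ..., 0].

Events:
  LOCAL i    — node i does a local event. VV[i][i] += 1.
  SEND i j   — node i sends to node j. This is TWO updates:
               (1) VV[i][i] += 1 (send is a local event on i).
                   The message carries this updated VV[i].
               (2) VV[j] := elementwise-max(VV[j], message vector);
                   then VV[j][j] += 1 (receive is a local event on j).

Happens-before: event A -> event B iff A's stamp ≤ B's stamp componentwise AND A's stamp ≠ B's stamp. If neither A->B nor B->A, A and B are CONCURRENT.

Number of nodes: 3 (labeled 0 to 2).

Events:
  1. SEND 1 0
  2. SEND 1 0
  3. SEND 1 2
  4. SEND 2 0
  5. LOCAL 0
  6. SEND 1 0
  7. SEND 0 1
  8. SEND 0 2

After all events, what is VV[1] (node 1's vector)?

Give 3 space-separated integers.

Initial: VV[0]=[0, 0, 0]
Initial: VV[1]=[0, 0, 0]
Initial: VV[2]=[0, 0, 0]
Event 1: SEND 1->0: VV[1][1]++ -> VV[1]=[0, 1, 0], msg_vec=[0, 1, 0]; VV[0]=max(VV[0],msg_vec) then VV[0][0]++ -> VV[0]=[1, 1, 0]
Event 2: SEND 1->0: VV[1][1]++ -> VV[1]=[0, 2, 0], msg_vec=[0, 2, 0]; VV[0]=max(VV[0],msg_vec) then VV[0][0]++ -> VV[0]=[2, 2, 0]
Event 3: SEND 1->2: VV[1][1]++ -> VV[1]=[0, 3, 0], msg_vec=[0, 3, 0]; VV[2]=max(VV[2],msg_vec) then VV[2][2]++ -> VV[2]=[0, 3, 1]
Event 4: SEND 2->0: VV[2][2]++ -> VV[2]=[0, 3, 2], msg_vec=[0, 3, 2]; VV[0]=max(VV[0],msg_vec) then VV[0][0]++ -> VV[0]=[3, 3, 2]
Event 5: LOCAL 0: VV[0][0]++ -> VV[0]=[4, 3, 2]
Event 6: SEND 1->0: VV[1][1]++ -> VV[1]=[0, 4, 0], msg_vec=[0, 4, 0]; VV[0]=max(VV[0],msg_vec) then VV[0][0]++ -> VV[0]=[5, 4, 2]
Event 7: SEND 0->1: VV[0][0]++ -> VV[0]=[6, 4, 2], msg_vec=[6, 4, 2]; VV[1]=max(VV[1],msg_vec) then VV[1][1]++ -> VV[1]=[6, 5, 2]
Event 8: SEND 0->2: VV[0][0]++ -> VV[0]=[7, 4, 2], msg_vec=[7, 4, 2]; VV[2]=max(VV[2],msg_vec) then VV[2][2]++ -> VV[2]=[7, 4, 3]
Final vectors: VV[0]=[7, 4, 2]; VV[1]=[6, 5, 2]; VV[2]=[7, 4, 3]

Answer: 6 5 2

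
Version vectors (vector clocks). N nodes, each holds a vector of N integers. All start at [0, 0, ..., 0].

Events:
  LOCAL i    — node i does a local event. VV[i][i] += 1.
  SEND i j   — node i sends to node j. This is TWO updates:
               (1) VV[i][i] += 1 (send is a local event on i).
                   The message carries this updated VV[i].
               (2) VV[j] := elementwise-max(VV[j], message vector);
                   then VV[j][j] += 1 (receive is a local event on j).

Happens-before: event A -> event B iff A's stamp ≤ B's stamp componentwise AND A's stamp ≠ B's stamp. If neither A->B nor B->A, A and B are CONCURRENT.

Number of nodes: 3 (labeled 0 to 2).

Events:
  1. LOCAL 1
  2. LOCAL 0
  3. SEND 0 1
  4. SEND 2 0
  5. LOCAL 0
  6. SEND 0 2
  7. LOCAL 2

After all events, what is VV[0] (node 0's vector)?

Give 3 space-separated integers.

Answer: 5 0 1

Derivation:
Initial: VV[0]=[0, 0, 0]
Initial: VV[1]=[0, 0, 0]
Initial: VV[2]=[0, 0, 0]
Event 1: LOCAL 1: VV[1][1]++ -> VV[1]=[0, 1, 0]
Event 2: LOCAL 0: VV[0][0]++ -> VV[0]=[1, 0, 0]
Event 3: SEND 0->1: VV[0][0]++ -> VV[0]=[2, 0, 0], msg_vec=[2, 0, 0]; VV[1]=max(VV[1],msg_vec) then VV[1][1]++ -> VV[1]=[2, 2, 0]
Event 4: SEND 2->0: VV[2][2]++ -> VV[2]=[0, 0, 1], msg_vec=[0, 0, 1]; VV[0]=max(VV[0],msg_vec) then VV[0][0]++ -> VV[0]=[3, 0, 1]
Event 5: LOCAL 0: VV[0][0]++ -> VV[0]=[4, 0, 1]
Event 6: SEND 0->2: VV[0][0]++ -> VV[0]=[5, 0, 1], msg_vec=[5, 0, 1]; VV[2]=max(VV[2],msg_vec) then VV[2][2]++ -> VV[2]=[5, 0, 2]
Event 7: LOCAL 2: VV[2][2]++ -> VV[2]=[5, 0, 3]
Final vectors: VV[0]=[5, 0, 1]; VV[1]=[2, 2, 0]; VV[2]=[5, 0, 3]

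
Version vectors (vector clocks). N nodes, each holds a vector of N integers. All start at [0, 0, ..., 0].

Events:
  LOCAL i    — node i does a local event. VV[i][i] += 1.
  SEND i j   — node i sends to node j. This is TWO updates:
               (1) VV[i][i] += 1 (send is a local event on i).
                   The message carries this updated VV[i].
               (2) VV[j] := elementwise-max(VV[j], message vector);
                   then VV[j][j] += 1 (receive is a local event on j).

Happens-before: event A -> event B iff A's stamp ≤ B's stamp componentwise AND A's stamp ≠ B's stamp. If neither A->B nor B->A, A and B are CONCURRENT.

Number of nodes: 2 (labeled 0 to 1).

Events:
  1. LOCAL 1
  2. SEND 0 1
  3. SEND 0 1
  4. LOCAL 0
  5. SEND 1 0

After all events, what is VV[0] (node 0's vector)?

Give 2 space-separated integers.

Initial: VV[0]=[0, 0]
Initial: VV[1]=[0, 0]
Event 1: LOCAL 1: VV[1][1]++ -> VV[1]=[0, 1]
Event 2: SEND 0->1: VV[0][0]++ -> VV[0]=[1, 0], msg_vec=[1, 0]; VV[1]=max(VV[1],msg_vec) then VV[1][1]++ -> VV[1]=[1, 2]
Event 3: SEND 0->1: VV[0][0]++ -> VV[0]=[2, 0], msg_vec=[2, 0]; VV[1]=max(VV[1],msg_vec) then VV[1][1]++ -> VV[1]=[2, 3]
Event 4: LOCAL 0: VV[0][0]++ -> VV[0]=[3, 0]
Event 5: SEND 1->0: VV[1][1]++ -> VV[1]=[2, 4], msg_vec=[2, 4]; VV[0]=max(VV[0],msg_vec) then VV[0][0]++ -> VV[0]=[4, 4]
Final vectors: VV[0]=[4, 4]; VV[1]=[2, 4]

Answer: 4 4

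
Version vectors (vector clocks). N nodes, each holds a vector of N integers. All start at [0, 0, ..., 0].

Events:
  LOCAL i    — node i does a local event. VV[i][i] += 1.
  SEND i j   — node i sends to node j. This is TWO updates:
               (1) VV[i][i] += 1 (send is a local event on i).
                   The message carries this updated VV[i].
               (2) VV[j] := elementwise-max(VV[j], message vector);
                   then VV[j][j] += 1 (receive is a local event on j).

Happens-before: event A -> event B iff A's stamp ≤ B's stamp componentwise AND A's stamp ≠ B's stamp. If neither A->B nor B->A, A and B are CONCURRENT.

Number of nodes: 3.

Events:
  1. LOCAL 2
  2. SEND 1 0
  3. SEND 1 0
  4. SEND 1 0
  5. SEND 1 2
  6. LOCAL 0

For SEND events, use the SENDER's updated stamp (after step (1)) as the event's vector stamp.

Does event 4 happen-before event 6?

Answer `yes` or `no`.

Answer: yes

Derivation:
Initial: VV[0]=[0, 0, 0]
Initial: VV[1]=[0, 0, 0]
Initial: VV[2]=[0, 0, 0]
Event 1: LOCAL 2: VV[2][2]++ -> VV[2]=[0, 0, 1]
Event 2: SEND 1->0: VV[1][1]++ -> VV[1]=[0, 1, 0], msg_vec=[0, 1, 0]; VV[0]=max(VV[0],msg_vec) then VV[0][0]++ -> VV[0]=[1, 1, 0]
Event 3: SEND 1->0: VV[1][1]++ -> VV[1]=[0, 2, 0], msg_vec=[0, 2, 0]; VV[0]=max(VV[0],msg_vec) then VV[0][0]++ -> VV[0]=[2, 2, 0]
Event 4: SEND 1->0: VV[1][1]++ -> VV[1]=[0, 3, 0], msg_vec=[0, 3, 0]; VV[0]=max(VV[0],msg_vec) then VV[0][0]++ -> VV[0]=[3, 3, 0]
Event 5: SEND 1->2: VV[1][1]++ -> VV[1]=[0, 4, 0], msg_vec=[0, 4, 0]; VV[2]=max(VV[2],msg_vec) then VV[2][2]++ -> VV[2]=[0, 4, 2]
Event 6: LOCAL 0: VV[0][0]++ -> VV[0]=[4, 3, 0]
Event 4 stamp: [0, 3, 0]
Event 6 stamp: [4, 3, 0]
[0, 3, 0] <= [4, 3, 0]? True. Equal? False. Happens-before: True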